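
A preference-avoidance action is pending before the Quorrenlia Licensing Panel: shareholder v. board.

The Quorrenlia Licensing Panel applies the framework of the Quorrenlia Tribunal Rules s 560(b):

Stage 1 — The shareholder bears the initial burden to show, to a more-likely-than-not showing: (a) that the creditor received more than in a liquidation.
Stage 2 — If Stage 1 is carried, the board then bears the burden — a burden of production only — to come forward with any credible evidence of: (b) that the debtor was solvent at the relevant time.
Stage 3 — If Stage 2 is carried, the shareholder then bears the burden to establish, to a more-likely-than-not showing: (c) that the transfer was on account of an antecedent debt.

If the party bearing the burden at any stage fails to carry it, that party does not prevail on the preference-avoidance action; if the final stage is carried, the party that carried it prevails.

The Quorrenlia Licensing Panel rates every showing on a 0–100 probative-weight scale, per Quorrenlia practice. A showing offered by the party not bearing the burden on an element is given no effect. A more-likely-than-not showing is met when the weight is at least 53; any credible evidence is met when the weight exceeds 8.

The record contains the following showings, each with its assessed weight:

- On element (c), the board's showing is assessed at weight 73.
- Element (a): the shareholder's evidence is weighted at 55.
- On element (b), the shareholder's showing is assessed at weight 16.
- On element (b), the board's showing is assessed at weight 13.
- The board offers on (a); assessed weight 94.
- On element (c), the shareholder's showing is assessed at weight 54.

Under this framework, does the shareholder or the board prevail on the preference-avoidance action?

shareholder

Stage 1 — burden on shareholder; standard: a more-likely-than-not showing (weight is at least 53).
    (a): 55 (board's 94 disregarded) ≥ 53 [met]
  The shareholder carries Stage 1; the board now bears the burden.
Stage 2 — burden on board; standard: any credible evidence (weight exceeds 8).
    (b): 13 (shareholder's 16 disregarded) > 8 [met]
  Stage 2 carried; the burden shifts to the shareholder.
Stage 3 — burden on shareholder; standard: a more-likely-than-not showing (weight is at least 53).
    (c): 54 (board's 73 disregarded) ≥ 53 [met]
  The shareholder carries the last stage.
Every stage carried; the shareholder prevails.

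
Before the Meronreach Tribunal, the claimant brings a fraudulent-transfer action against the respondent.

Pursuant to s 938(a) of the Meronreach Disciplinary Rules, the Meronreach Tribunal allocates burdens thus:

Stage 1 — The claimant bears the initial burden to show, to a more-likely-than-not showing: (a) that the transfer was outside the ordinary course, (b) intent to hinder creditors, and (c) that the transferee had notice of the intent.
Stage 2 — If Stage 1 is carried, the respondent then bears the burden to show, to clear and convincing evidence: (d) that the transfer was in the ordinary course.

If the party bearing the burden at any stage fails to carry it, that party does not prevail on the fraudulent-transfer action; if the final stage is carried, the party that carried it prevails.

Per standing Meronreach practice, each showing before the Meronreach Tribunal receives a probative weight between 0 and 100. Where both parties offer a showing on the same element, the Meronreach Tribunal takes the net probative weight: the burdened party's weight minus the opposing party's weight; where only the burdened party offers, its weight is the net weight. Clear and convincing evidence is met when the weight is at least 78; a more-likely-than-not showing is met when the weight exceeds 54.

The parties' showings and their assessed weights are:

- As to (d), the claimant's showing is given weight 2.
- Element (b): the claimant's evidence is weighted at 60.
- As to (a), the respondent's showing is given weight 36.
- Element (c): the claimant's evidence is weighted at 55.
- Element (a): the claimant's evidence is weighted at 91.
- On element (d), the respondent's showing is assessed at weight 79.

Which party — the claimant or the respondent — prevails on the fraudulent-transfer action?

At Stage 1 the claimant must meet a more-likely-than-not showing (weight exceeds 54): on (a) the weight is 91 less the opposing 36 gives net 55, > 54, so (a) meets the standard; on (b) the weight is 60, which does exceed 54, so (b) meets the standard; on (c) the weight is 55, which does exceed 54, so (c) meets the standard.
  All elements met. The burden passes to the respondent.
At Stage 2 the respondent must meet clear and convincing evidence (weight is at least 78): on (d) the weight is 79 less the opposing 2 gives net 77, which does not reach 78, so (d) does not meet the standard.
  Stage 2 not carried; the respondent fails its burden.
So the claimant prevails.

claimant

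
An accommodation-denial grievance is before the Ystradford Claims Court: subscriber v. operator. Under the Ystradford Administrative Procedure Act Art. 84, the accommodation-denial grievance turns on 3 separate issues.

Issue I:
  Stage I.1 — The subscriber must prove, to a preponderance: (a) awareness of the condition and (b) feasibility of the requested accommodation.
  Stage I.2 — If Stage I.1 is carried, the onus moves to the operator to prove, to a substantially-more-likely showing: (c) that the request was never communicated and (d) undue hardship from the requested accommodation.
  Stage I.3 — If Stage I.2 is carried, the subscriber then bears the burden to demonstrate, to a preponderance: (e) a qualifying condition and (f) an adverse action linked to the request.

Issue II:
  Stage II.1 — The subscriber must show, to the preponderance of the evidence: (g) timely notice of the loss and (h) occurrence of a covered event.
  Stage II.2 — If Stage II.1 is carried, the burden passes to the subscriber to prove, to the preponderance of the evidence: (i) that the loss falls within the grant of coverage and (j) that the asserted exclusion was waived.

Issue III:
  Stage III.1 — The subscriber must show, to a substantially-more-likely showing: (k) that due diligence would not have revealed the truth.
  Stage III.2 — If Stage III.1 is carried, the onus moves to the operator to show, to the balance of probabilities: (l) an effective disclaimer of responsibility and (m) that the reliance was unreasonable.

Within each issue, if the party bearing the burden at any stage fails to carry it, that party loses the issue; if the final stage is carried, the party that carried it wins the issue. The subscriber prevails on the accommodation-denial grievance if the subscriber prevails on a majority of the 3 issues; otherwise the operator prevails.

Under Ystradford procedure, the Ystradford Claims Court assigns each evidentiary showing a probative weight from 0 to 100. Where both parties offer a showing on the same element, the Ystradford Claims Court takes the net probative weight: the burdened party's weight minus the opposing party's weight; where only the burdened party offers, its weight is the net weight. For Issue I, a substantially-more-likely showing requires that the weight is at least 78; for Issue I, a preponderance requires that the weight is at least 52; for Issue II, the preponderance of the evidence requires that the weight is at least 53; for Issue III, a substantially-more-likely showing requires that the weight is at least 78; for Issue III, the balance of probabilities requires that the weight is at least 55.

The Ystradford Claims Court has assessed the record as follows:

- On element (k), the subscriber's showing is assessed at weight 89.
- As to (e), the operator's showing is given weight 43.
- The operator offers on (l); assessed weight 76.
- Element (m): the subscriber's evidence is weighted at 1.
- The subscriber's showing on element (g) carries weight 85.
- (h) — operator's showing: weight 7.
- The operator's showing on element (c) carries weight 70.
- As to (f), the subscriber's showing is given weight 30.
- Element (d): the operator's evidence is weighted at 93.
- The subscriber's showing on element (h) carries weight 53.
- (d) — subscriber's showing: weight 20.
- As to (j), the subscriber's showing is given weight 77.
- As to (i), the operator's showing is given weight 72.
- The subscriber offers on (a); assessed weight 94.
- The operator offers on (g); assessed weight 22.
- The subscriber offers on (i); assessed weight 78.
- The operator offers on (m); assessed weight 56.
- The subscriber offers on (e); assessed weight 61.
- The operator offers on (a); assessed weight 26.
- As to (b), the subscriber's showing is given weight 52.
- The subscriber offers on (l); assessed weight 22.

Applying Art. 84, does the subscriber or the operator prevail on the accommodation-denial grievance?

subscriber

— Issue I —
At Stage I.1 the subscriber must meet a preponderance (weight is at least 52): on (a) the weight is 94 less the opposing 26 gives net 68, ≥ 52, so (a) meets the standard; on (b) the weight is 52, which does reach 52, so (b) meets the standard.
  Stage I.1 carried; the burden shifts to the operator.
At Stage I.2 the operator must meet a substantially-more-likely showing (weight is at least 78): on (c) the weight is 70, < 78, so (c) does not meet the standard; on (d) the weight is 93 less the opposing 20 gives net 73, < 78, so (d) does not meet the standard.
  Not every element is met, so the operator fails to carry Stage I.2.
So the subscriber prevails on this issue.
— Issue II —
At Stage II.1 the subscriber must meet the preponderance of the evidence (weight is at least 53): on (g) the weight is 85 less the opposing 22 gives net 63, which does reach 53, so (g) meets the standard; on (h) the weight is 53 less the opposing 7 gives net 46, < 53, so (h) does not meet the standard.
  Stage II.1 not carried; the subscriber fails its burden.
The analysis ends at Stage II.1; the operator prevails on this issue.
— Issue III —
Stage III.1 (subscriber, a substantially-more-likely showing, weight is at least 78): (k) 89 ≥ 78 — meets.
  Stage III.1 is satisfied; the onus moves to the operator.
Stage III.2 (operator, the balance of probabilities, weight is at least 55): (l) net 76−22=54 < 55 — fails; (m) net 56−1=55 ≥ 55 — meets.
  Stage III.2 not carried; the operator fails its burden.
The analysis ends at Stage III.2; the subscriber prevails on this issue.
Per-issue: Issue I → subscriber; Issue II → operator; Issue III → subscriber. The subscriber must prevail on a majority of issues; overall, the subscriber prevails.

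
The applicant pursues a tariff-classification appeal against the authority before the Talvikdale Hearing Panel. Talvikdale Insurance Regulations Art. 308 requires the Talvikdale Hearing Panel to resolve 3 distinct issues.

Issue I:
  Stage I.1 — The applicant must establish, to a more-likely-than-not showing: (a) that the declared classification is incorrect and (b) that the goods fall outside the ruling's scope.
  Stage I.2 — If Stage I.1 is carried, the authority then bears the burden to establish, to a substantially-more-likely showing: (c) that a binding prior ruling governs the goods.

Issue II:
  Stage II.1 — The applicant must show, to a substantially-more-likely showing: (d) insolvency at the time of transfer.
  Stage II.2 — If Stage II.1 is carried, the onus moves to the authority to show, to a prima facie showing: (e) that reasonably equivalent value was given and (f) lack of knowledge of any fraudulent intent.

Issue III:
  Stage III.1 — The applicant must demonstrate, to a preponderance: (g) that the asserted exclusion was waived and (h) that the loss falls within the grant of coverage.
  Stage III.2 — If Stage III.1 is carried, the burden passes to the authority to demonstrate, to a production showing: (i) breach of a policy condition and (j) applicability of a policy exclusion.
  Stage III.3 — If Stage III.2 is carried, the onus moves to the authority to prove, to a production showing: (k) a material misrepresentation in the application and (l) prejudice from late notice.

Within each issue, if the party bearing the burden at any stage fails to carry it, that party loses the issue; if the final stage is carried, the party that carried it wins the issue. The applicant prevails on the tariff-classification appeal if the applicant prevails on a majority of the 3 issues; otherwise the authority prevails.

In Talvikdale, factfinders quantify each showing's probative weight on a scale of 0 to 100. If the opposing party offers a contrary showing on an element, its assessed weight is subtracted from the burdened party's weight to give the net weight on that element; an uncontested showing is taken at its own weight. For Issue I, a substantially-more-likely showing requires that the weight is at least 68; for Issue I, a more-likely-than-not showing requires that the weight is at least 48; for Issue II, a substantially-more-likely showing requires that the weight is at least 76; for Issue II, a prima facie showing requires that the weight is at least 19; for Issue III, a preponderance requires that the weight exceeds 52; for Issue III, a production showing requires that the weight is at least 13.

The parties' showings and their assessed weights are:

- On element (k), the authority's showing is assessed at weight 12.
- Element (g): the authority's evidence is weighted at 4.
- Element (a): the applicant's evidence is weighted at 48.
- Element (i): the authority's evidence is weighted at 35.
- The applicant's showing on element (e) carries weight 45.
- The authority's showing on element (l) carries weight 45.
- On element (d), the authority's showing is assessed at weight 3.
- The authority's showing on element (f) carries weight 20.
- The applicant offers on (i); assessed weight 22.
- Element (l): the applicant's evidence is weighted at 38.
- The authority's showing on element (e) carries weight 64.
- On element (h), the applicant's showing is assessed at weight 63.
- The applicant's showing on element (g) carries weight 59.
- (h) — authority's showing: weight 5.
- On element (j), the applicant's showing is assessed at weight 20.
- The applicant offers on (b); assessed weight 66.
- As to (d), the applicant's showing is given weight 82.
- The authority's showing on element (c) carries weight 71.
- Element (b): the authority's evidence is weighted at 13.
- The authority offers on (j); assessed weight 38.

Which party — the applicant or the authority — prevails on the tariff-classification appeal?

— Issue I —
Stage I.1 (applicant, a more-likely-than-not showing, weight is at least 48): (a) 48 ≥ 48 — meets; (b) net 66−13=53 ≥ 48 — meets.
  Stage I.1 is satisfied; the onus moves to the authority.
Stage I.2 (authority, a substantially-more-likely showing, weight is at least 68): (c) 71 ≥ 68 — meets.
  All elements met at the final stage.
Every stage carried; the authority prevails on this issue.
— Issue II —
Stage II.1 — burden on applicant; standard: a substantially-more-likely showing (weight is at least 76).
    (d): 82 − 3 = 79 ≥ 76 [met]
  Stage II.1 carried; the burden shifts to the authority.
Stage II.2 — burden on authority; standard: a prima facie showing (weight is at least 19).
    (e): 64 − 45 = 19 ≥ 19 [met]
    (f): 20 ≥ 19 [met]
  All elements met at the final stage.
With every stage satisfied, the authority prevails on this issue.
— Issue III —
At Stage III.1 the applicant must meet a preponderance (weight exceeds 52): on (g) the weight is 59 less the opposing 4 gives net 55, which does exceed 52, so (g) meets the standard; on (h) the weight is 63 less the opposing 5 gives net 58, which does exceed 52, so (h) meets the standard.
  The applicant carries Stage III.1; the authority now bears the burden.
At Stage III.2 the authority must meet a production showing (weight is at least 13): on (i) the weight is 35 less the opposing 22 gives net 13, which does reach 13, so (i) meets the standard; on (j) the weight is 38 less the opposing 20 gives net 18, which does reach 13, so (j) meets the standard.
  All elements met. The authority retains the burden for Stage III.3.
At Stage III.3 the authority must meet a production showing (weight is at least 13): on (k) the weight is 12, < 13, so (k) does not meet the standard; on (l) the weight is 45 less the opposing 38 gives net 7, which does not reach 13, so (l) does not meet the standard.
  Stage III.3 not carried; the authority fails its burden.
The applicant prevails on this issue.
Per-issue: Issue I → authority; Issue II → authority; Issue III → applicant. The applicant must prevail on a majority of issues; overall, the authority prevails.

authority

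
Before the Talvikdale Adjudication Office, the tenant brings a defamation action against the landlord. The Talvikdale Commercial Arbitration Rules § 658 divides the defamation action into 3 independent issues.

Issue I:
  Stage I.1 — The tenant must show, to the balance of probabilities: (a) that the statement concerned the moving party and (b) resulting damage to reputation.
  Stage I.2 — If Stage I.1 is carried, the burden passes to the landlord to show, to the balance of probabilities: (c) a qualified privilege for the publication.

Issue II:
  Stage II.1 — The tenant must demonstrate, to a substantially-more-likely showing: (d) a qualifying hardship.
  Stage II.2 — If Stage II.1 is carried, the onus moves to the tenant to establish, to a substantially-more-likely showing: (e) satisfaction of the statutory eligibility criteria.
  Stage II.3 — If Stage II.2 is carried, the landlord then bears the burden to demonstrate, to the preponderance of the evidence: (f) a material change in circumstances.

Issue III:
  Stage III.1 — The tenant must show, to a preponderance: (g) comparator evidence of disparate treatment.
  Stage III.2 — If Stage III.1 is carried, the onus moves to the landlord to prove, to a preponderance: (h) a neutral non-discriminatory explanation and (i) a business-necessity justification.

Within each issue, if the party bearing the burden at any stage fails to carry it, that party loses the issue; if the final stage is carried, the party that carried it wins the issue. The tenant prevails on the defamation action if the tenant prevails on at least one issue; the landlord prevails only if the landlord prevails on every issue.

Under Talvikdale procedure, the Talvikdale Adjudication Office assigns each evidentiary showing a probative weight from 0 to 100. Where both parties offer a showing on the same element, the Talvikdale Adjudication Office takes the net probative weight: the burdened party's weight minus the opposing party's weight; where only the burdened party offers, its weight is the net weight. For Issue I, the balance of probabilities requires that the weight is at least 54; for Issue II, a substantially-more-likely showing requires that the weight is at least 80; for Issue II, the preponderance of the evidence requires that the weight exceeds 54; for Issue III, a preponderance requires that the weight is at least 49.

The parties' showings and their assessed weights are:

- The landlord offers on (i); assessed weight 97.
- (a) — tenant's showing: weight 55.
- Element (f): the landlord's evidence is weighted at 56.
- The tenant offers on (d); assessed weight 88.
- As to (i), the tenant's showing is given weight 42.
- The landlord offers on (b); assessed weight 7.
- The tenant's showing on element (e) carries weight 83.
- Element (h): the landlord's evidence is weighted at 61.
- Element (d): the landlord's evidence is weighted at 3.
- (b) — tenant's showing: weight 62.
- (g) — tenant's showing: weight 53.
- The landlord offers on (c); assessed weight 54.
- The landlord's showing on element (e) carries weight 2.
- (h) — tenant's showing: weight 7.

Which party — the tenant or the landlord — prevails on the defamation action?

landlord

— Issue I —
At Stage I.1 the tenant must meet the balance of probabilities (weight is at least 54): on (a) the weight is 55, ≥ 54, so (a) meets the standard; on (b) the weight is 62 less the opposing 7 gives net 55, ≥ 54, so (b) meets the standard.
  All elements met. The burden passes to the landlord.
At Stage I.2 the landlord must meet the balance of probabilities (weight is at least 54): on (c) the weight is 54, which does reach 54, so (c) meets the standard.
  Stage I.2 carried; the final stage is satisfied.
All stages carried — the landlord prevails on this issue.
— Issue II —
Stage II.1 — burden on tenant; standard: a substantially-more-likely showing (weight is at least 80).
    (d): 88 − 3 = 85 ≥ 80 [met]
  Stage II.1 is satisfied; the tenant continues to bear the burden.
Stage II.2 — burden on tenant; standard: a substantially-more-likely showing (weight is at least 80).
    (e): 83 − 2 = 81 ≥ 80 [met]
  The tenant carries Stage II.2; the landlord now bears the burden.
Stage II.3 — burden on landlord; standard: the preponderance of the evidence (weight exceeds 54).
    (f): 56 > 54 [met]
  The landlord carries the last stage.
Every stage carried; the landlord prevails on this issue.
— Issue III —
Stage III.1 — burden on tenant; standard: a preponderance (weight is at least 49).
    (g): 53 ≥ 49 [met]
  The tenant carries Stage III.1; the landlord now bears the burden.
Stage III.2 — burden on landlord; standard: a preponderance (weight is at least 49).
    (h): 61 − 7 = 54 ≥ 49 [met]
    (i): 97 − 42 = 55 ≥ 49 [met]
  All elements met at the final stage.
All stages carried — the landlord prevails on this issue.
Per-issue: Issue I → landlord; Issue II → landlord; Issue III → landlord. The tenant must prevail on at least one issue; overall, the landlord prevails.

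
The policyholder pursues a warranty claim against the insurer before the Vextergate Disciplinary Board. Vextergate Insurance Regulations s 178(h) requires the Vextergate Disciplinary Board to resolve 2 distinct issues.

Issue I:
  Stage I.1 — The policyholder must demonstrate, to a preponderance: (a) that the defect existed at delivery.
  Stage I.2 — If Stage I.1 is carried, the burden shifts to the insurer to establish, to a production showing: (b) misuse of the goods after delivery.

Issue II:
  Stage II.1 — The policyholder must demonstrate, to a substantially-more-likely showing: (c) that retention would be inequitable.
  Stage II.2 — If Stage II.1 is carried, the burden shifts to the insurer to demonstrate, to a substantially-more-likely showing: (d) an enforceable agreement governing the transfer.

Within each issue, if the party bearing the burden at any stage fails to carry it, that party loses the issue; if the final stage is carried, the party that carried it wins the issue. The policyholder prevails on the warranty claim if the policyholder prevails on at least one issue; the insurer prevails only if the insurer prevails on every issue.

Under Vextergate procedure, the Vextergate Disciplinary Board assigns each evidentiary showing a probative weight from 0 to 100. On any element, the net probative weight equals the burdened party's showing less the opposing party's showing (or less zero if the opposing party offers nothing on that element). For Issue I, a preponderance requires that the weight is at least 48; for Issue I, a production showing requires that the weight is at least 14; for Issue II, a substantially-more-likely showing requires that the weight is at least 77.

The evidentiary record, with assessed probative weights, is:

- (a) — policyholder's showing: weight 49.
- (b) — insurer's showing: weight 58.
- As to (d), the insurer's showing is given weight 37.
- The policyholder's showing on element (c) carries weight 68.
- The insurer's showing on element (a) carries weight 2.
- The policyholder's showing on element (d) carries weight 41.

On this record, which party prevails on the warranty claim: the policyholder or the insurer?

insurer

— Issue I —
At Stage I.1 the policyholder must meet a preponderance (weight is at least 48): on (a) the weight is 49 less the opposing 2 gives net 47, < 48, so (a) does not meet the standard.
  Stage I.1 not carried; the policyholder fails its burden.
The analysis ends at Stage I.1; the insurer prevails on this issue.
— Issue II —
At Stage II.1 the policyholder must meet a substantially-more-likely showing (weight is at least 77): on (c) the weight is 68, which does not reach 77, so (c) does not meet the standard.
  Not every element is met, so the policyholder fails to carry Stage II.1.
So the insurer prevails on this issue.
Per-issue: Issue I → insurer; Issue II → insurer. The policyholder must prevail on at least one issue; overall, the insurer prevails.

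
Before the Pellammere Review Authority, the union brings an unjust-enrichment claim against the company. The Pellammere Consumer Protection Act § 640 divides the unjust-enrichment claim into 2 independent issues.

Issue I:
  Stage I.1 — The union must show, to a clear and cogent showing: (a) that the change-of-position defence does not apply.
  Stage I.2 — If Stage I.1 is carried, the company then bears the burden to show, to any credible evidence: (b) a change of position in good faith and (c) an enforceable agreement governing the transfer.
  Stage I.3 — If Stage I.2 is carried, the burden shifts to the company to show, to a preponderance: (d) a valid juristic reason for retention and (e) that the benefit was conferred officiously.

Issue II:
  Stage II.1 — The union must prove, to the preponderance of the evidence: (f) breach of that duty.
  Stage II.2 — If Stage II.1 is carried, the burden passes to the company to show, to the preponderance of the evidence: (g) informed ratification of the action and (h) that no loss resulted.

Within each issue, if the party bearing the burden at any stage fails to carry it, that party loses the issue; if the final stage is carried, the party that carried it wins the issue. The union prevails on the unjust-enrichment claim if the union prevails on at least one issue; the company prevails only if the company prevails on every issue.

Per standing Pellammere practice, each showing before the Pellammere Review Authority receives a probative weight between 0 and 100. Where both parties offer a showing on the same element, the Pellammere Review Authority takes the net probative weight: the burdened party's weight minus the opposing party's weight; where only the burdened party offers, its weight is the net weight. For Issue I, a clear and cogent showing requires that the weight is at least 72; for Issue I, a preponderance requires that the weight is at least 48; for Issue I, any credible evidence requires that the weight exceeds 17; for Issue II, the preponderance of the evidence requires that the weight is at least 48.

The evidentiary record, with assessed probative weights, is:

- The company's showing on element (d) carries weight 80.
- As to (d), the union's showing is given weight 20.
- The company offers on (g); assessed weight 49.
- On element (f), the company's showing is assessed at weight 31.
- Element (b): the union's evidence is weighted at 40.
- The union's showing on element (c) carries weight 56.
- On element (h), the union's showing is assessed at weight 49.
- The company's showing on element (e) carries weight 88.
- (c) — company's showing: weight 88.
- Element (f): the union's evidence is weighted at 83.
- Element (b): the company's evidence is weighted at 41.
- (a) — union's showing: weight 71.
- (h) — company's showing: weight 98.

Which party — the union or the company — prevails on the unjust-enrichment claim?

— Issue I —
Stage I.1 — burden on union; standard: a clear and cogent showing (weight is at least 72).
    (a): 71 < 72 [not met]
  Not every element is met, so the union fails to carry Stage I.1.
The analysis ends at Stage I.1; the company prevails on this issue.
— Issue II —
At Stage II.1 the union must meet the preponderance of the evidence (weight is at least 48): on (f) the weight is 83 less the opposing 31 gives net 52, ≥ 48, so (f) meets the standard.
  Stage II.1 carried; the burden shifts to the company.
At Stage II.2 the company must meet the preponderance of the evidence (weight is at least 48): on (g) the weight is 49, ≥ 48, so (g) meets the standard; on (h) the weight is 98 less the opposing 49 gives net 49, ≥ 48, so (h) meets the standard.
  Stage II.2 carried; the final stage is satisfied.
Every stage carried; the company prevails on this issue.
Per-issue: Issue I → company; Issue II → company. The union must prevail on at least one issue; overall, the company prevails.

company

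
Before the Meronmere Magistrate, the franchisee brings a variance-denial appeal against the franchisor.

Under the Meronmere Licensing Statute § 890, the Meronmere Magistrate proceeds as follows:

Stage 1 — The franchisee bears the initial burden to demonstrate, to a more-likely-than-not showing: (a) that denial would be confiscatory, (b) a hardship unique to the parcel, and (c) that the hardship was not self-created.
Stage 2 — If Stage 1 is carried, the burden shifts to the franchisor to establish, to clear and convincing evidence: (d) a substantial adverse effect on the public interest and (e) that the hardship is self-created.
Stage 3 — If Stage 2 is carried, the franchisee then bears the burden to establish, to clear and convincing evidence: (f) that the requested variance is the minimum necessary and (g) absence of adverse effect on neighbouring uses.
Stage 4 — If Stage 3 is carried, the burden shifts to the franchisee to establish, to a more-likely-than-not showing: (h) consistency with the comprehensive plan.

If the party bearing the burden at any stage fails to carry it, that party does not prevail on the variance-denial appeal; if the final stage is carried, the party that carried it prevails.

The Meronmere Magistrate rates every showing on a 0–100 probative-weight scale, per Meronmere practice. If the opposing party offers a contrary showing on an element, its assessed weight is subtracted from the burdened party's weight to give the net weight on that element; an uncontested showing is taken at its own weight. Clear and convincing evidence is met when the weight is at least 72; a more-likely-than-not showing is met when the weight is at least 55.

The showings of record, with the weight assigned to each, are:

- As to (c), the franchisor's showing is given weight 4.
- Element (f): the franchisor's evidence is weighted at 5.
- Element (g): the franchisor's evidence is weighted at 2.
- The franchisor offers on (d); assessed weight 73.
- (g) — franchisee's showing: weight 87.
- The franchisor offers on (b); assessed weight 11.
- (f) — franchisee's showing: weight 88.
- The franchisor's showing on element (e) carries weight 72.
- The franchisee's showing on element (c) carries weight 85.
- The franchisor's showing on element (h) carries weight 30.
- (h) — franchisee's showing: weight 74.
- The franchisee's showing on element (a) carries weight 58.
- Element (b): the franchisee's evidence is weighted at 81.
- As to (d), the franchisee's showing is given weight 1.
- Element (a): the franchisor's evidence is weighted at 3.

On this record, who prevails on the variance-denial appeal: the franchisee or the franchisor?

franchisor

Stage 1 — burden on franchisee; standard: a more-likely-than-not showing (weight is at least 55).
    (a): 58 − 3 = 55 ≥ 55 [met]
    (b): 81 − 11 = 70 ≥ 55 [met]
    (c): 85 − 4 = 81 ≥ 55 [met]
  Stage 1 carried; the burden shifts to the franchisor.
Stage 2 — burden on franchisor; standard: clear and convincing evidence (weight is at least 72).
    (d): 73 − 1 = 72 ≥ 72 [met]
    (e): 72 ≥ 72 [met]
  The franchisor carries Stage 2; the franchisee now bears the burden.
Stage 3 — burden on franchisee; standard: clear and convincing evidence (weight is at least 72).
    (f): 88 − 5 = 83 ≥ 72 [met]
    (g): 87 − 2 = 85 ≥ 72 [met]
  All elements met. The franchisee retains the burden for Stage 4.
Stage 4 — burden on franchisee; standard: a more-likely-than-not showing (weight is at least 55).
    (h): 74 − 30 = 44 < 55 [not met]
  Stage 4 not carried; the franchisee fails its burden.
The franchisor prevails.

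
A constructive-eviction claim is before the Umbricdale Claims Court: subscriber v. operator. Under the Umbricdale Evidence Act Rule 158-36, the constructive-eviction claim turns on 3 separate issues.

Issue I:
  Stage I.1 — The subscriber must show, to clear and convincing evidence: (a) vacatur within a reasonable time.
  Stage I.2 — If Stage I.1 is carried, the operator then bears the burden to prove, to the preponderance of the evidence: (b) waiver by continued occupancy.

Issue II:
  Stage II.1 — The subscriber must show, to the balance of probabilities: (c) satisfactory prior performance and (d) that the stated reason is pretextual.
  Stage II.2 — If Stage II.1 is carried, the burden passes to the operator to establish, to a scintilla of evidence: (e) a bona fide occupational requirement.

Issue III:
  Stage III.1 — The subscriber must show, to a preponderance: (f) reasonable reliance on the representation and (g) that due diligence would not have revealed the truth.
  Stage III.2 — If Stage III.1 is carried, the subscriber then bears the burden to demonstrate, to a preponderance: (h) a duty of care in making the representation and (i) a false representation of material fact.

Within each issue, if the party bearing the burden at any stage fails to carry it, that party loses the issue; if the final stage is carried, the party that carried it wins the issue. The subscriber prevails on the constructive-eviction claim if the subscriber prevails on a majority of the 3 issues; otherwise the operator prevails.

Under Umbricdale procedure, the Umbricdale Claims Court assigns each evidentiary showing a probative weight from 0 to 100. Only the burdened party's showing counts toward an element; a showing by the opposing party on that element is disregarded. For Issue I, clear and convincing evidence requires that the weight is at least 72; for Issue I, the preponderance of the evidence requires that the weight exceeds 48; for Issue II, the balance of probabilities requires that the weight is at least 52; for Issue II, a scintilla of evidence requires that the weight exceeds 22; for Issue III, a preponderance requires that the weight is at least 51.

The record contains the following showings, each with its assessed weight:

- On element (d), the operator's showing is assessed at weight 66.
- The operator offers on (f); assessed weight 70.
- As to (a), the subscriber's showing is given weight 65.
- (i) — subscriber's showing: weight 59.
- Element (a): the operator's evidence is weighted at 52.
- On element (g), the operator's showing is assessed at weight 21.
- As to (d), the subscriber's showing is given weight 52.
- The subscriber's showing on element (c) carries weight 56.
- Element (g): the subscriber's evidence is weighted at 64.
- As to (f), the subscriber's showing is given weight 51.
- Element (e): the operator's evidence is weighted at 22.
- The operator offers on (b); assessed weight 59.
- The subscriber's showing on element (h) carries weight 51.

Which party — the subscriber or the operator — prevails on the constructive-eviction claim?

subscriber

— Issue I —
At Stage I.1 the subscriber must meet clear and convincing evidence (weight is at least 72): on (a) the weight is 65 (the operator's 52 is given no effect), < 72, so (a) does not meet the standard.
  Not every element is met, so the subscriber fails to carry Stage I.1.
So the operator prevails on this issue.
— Issue II —
At Stage II.1 the subscriber must meet the balance of probabilities (weight is at least 52): on (c) the weight is 56, which does reach 52, so (c) meets the standard; on (d) the weight is 52 (the operator's 66 is given no effect), ≥ 52, so (d) meets the standard.
  The subscriber carries Stage II.1; the operator now bears the burden.
At Stage II.2 the operator must meet a scintilla of evidence (weight exceeds 22): on (e) the weight is 22, ≤ 22, so (e) does not meet the standard.
  The operator does not carry Stage II.2.
The subscriber prevails on this issue.
— Issue III —
At Stage III.1 the subscriber must meet a preponderance (weight is at least 51): on (f) the weight is 51 (the operator's 70 is given no effect), which does reach 51, so (f) meets the standard; on (g) the weight is 64 (the operator's 21 is given no effect), which does reach 51, so (g) meets the standard.
  All elements met. The subscriber retains the burden for Stage III.2.
At Stage III.2 the subscriber must meet a preponderance (weight is at least 51): on (h) the weight is 51, which does reach 51, so (h) meets the standard; on (i) the weight is 59, ≥ 51, so (i) meets the standard.
  All elements met at the final stage.
With every stage satisfied, the subscriber prevails on this issue.
Per-issue: Issue I → operator; Issue II → subscriber; Issue III → subscriber. The subscriber must prevail on a majority of issues; overall, the subscriber prevails.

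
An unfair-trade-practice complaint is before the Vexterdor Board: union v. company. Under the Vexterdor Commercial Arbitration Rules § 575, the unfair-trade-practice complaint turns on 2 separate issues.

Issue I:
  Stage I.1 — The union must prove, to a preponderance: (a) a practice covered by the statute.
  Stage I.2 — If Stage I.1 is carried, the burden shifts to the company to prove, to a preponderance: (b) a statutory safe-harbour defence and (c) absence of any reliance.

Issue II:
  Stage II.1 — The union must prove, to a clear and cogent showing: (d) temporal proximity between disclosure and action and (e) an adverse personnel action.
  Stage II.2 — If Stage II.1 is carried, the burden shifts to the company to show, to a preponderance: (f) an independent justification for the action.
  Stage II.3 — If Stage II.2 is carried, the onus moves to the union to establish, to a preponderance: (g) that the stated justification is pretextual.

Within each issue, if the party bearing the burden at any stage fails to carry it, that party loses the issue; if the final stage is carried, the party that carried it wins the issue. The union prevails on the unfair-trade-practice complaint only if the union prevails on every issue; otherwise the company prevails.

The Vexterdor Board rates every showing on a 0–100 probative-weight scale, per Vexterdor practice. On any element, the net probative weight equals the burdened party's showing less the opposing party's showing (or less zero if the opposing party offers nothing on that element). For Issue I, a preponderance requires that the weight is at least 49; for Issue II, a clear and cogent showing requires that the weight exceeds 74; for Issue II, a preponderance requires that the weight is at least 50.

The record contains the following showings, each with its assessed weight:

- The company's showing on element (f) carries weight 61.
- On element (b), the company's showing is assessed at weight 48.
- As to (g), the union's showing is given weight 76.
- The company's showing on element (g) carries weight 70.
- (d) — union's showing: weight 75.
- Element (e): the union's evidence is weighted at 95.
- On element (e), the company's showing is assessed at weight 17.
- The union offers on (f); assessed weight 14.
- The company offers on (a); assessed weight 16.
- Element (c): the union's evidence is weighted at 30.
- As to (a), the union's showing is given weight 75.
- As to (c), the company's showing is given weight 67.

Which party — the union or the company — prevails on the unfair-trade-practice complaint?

— Issue I —
At Stage I.1 the union must meet a preponderance (weight is at least 49): on (a) the weight is 75 less the opposing 16 gives net 59, which does reach 49, so (a) meets the standard.
  All elements met. The burden passes to the company.
At Stage I.2 the company must meet a preponderance (weight is at least 49): on (b) the weight is 48, < 49, so (b) does not meet the standard; on (c) the weight is 67 less the opposing 30 gives net 37, which does not reach 49, so (c) does not meet the standard.
  Not every element is met, so the company fails to carry Stage I.2.
So the union prevails on this issue.
— Issue II —
At Stage II.1 the union must meet a clear and cogent showing (weight exceeds 74): on (d) the weight is 75, which does exceed 74, so (d) meets the standard; on (e) the weight is 95 less the opposing 17 gives net 78, > 74, so (e) meets the standard.
  Stage II.1 is satisfied; the onus moves to the company.
At Stage II.2 the company must meet a preponderance (weight is at least 50): on (f) the weight is 61 less the opposing 14 gives net 47, which does not reach 50, so (f) does not meet the standard.
  Stage II.2 not carried; the company fails its burden.
So the union prevails on this issue.
Per-issue: Issue I → union; Issue II → union. The union must prevail on every issue; overall, the union prevails.

union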